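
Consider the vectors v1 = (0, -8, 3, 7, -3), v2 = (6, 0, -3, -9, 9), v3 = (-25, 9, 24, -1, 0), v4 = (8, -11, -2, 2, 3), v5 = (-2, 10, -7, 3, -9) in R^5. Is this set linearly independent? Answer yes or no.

no

Form the matrix with these vectors as rows and row reduce.
Swap R1 ↔ R2
R3 ← R3 + (25/6)·R1: [0, 9, 23/2, -77/2, 75/2]
R4 ← R4 − (4/3)·R1: [0, -11, 2, 14, -9]
R5 ← R5 + (1/3)·R1: [0, 10, -8, 0, -6]
R3 ← R3 + (9/8)·R2: [0, 0, 119/8, -245/8, 273/8]
R4 ← R4 − (11/8)·R2: [0, 0, -17/8, 35/8, -39/8]
R5 ← R5 + (5/4)·R2: [0, 0, -17/4, 35/4, -39/4]
R4 ← R4 + (1/7)·R3: [0, 0, 0, 0, 0]
R5 ← R5 + (2/7)·R3: [0, 0, 0, 0, 0]
3 nonzero rows, so the 5 vectors span a space of dimension 3.
Since 3 < 5, the vectors are linearly dependent.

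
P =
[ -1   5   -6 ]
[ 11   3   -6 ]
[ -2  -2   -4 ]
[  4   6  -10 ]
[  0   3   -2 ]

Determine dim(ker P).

0

Row reduce to echelon form.
R2 ← R2 + (11)·R1: [0, 58, -72]
R3 ← R3 − (2)·R1: [0, -12, 8]
R4 ← R4 + (4)·R1: [0, 26, -34]
R3 ← R3 + (6/29)·R2: [0, 0, -200/29]
R4 ← R4 − (13/29)·R2: [0, 0, -50/29]
R5 ← R5 − (3/58)·R2: [0, 0, 50/29]
R4 ← R4 − (1/4)·R3: [0, 0, 0]
R5 ← R5 + (1/4)·R3: [0, 0, 0]
3 nonzero rows, so rank(P) = 3.
P has 3 columns; by rank–nullity, nullity = 3 − 3 = 0.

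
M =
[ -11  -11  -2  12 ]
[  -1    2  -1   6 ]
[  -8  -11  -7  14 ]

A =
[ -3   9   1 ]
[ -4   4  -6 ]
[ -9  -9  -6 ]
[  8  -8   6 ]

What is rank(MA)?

3

First compute MA:
[[191, -221, 139],
 [ 52, -40,  29],
 [243, -165, 184]]
Now row reduce the product.
R2 ← R2 − (52/191)·R1: [0, 3852/191, -1689/191]
R3 ← R3 − (243/191)·R1: [0, 22188/191, 1367/191]
R3 ← R3 − (1849/321)·R2: [0, 0, 6216/107]
3 nonzero rows, so rank(MA) = 3.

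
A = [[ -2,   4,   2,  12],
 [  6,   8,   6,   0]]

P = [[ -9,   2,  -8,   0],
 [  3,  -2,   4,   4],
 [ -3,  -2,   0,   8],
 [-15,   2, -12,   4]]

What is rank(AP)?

First compute AP:
[[-156,   8, -112,  80],
 [-48, -16, -16,  80]]
Now row reduce the product.
R2 ← R2 − (4/13)·R1: [0, -240/13, 240/13, 720/13]
2 nonzero rows, so rank(AP) = 2.

2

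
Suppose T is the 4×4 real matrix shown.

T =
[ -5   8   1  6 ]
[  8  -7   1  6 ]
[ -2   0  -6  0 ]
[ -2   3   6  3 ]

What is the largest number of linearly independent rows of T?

Row reduce to echelon form.
R2 ← R2 + (8/5)·R1: [0, 29/5, 13/5, 78/5]
R3 ← R3 − (2/5)·R1: [0, -16/5, -32/5, -12/5]
R4 ← R4 − (2/5)·R1: [0, -1/5, 28/5, 3/5]
R3 ← R3 + (16/29)·R2: [0, 0, -144/29, 180/29]
R4 ← R4 + (1/29)·R2: [0, 0, 165/29, 33/29]
R4 ← R4 + (55/48)·R3: [0, 0, 0, 33/4]
Echelon form has 4 nonzero rows, so rank(T) = 4.
The rank gives the maximum number of linearly independent rows: 4.

4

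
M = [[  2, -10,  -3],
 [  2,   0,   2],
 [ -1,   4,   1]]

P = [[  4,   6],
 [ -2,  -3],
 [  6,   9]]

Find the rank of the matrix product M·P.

First compute MP:
[[ 10,  15],
 [ 20,  30],
 [ -6,  -9]]
Now row reduce the product.
R2 ← R2 − (2)·R1: [0, 0]
R3 ← R3 + (3/5)·R1: [0, 0]
1 nonzero row, so rank(MP) = 1.

1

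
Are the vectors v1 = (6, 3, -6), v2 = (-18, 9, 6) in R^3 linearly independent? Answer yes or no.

Form the matrix with these vectors as rows and row reduce.
R2 ← R2 + (3)·R1: [0, 18, -12]
2 nonzero rows, so the 2 vectors span a space of dimension 2.
Since 2 = 2, the vectors are linearly independent.

yes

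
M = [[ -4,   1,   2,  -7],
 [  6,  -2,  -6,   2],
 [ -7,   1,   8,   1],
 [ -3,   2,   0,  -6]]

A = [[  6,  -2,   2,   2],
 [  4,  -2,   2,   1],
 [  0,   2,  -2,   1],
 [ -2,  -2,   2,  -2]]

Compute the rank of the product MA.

First compute MA:
[[ -6,  24, -24,   9],
 [ 24, -24,  24,   0],
 [-40,  26, -26,  -7],
 [  2,  14, -14,   8]]
Now row reduce the product.
R2 ← R2 + (4)·R1: [0, 72, -72, 36]
R3 ← R3 − (20/3)·R1: [0, -134, 134, -67]
R4 ← R4 + (1/3)·R1: [0, 22, -22, 11]
R3 ← R3 + (67/36)·R2: [0, 0, 0, 0]
R4 ← R4 − (11/36)·R2: [0, 0, 0, 0]
2 nonzero rows, so rank(MA) = 2.

2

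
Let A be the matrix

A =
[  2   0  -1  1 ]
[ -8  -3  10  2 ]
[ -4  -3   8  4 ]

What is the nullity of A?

2

Row reduce to echelon form.
R2 ← R2 + (4)·R1: [0, -3, 6, 6]
R3 ← R3 + (2)·R1: [0, -3, 6, 6]
R3 ← R3 − R2: [0, 0, 0, 0]
2 nonzero rows, so rank(A) = 2.
A has 4 columns; by rank–nullity, nullity = 4 − 2 = 2.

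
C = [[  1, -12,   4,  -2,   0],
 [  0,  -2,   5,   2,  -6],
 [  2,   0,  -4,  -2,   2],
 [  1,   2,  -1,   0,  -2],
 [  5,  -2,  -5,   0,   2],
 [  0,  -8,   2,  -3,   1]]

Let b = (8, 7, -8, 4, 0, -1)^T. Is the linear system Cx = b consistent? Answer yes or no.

no

Row reduce the augmented matrix [C | b].
R3 ← R3 − (2)·R1: [0, 24, -12, 2, 2, -24]
R4 ← R4 − R1: [0, 14, -5, 2, -2, -4]
R5 ← R5 − (5)·R1: [0, 58, -25, 10, 2, -40]
R3 ← R3 + (12)·R2: [0, 0, 48, 26, -70, 60]
R4 ← R4 + (7)·R2: [0, 0, 30, 16, -44, 45]
R5 ← R5 + (29)·R2: [0, 0, 120, 68, -172, 163]
R6 ← R6 − (4)·R2: [0, 0, -18, -11, 25, -29]
R4 ← R4 − (5/8)·R3: [0, 0, 0, -1/4, -1/4, 15/2]
R5 ← R5 − (5/2)·R3: [0, 0, 0, 3, 3, 13]
R6 ← R6 + (3/8)·R3: [0, 0, 0, -5/4, -5/4, -13/2]
R5 ← R5 + (12)·R4: [0, 0, 0, 0, 0, 103]
R6 ← R6 − (5)·R4: [0, 0, 0, 0, 0, -44]
R6 ← R6 + (44/103)·R5: [0, 0, 0, 0, 0, 0]
The echelon form has 5 nonzero rows; the last pivot sits in the augmented column, so rank(C) = 4 but rank([C|b]) = 5.
Since the ranks differ, the system is inconsistent.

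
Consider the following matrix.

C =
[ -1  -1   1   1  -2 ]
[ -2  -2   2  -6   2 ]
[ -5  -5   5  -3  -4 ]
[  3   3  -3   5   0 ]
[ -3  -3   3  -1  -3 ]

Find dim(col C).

Row reduce to echelon form.
R2 ← R2 − (2)·R1: [0, 0, 0, -8, 6]
R3 ← R3 − (5)·R1: [0, 0, 0, -8, 6]
R4 ← R4 + (3)·R1: [0, 0, 0, 8, -6]
R5 ← R5 − (3)·R1: [0, 0, 0, -4, 3]
R3 ← R3 − R2: [0, 0, 0, 0, 0]
R4 ← R4 + R2: [0, 0, 0, 0, 0]
R5 ← R5 − (1/2)·R2: [0, 0, 0, 0, 0]
Echelon form has 2 nonzero rows, so rank(C) = 2.
The column space has dimension equal to the rank: 2.

2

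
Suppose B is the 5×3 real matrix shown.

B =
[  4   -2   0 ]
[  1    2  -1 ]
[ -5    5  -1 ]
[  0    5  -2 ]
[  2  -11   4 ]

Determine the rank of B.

2

Row reduce to echelon form.
R2 ← R2 − (1/4)·R1: [0, 5/2, -1]
R3 ← R3 + (5/4)·R1: [0, 5/2, -1]
R5 ← R5 − (1/2)·R1: [0, -10, 4]
R3 ← R3 − R2: [0, 0, 0]
R4 ← R4 − (2)·R2: [0, 0, 0]
R5 ← R5 + (4)·R2: [0, 0, 0]
Echelon form has 2 nonzero rows, so rank(B) = 2.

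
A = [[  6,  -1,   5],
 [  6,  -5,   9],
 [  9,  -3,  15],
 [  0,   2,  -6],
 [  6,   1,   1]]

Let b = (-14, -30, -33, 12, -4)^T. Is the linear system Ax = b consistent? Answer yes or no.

yes

Row reduce the augmented matrix [A | b].
R2 ← R2 − R1: [0, -4, 4, -16]
R3 ← R3 − (3/2)·R1: [0, -3/2, 15/2, -12]
R5 ← R5 − R1: [0, 2, -4, 10]
R3 ← R3 − (3/8)·R2: [0, 0, 6, -6]
R4 ← R4 + (1/2)·R2: [0, 0, -4, 4]
R5 ← R5 + (1/2)·R2: [0, 0, -2, 2]
R4 ← R4 + (2/3)·R3: [0, 0, 0, 0]
R5 ← R5 + (1/3)·R3: [0, 0, 0, 0]
The echelon form has 3 nonzero rows, and every pivot lies in the first 3 columns, so rank(A) = rank([A|b]) = 3.
The system is consistent.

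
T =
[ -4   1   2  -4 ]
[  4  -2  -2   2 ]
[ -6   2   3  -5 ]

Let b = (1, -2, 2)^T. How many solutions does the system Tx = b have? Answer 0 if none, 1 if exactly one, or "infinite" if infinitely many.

infinite

Row reduce the augmented matrix [T | b].
R2 ← R2 + R1: [0, -1, 0, -2, -1]
R3 ← R3 − (3/2)·R1: [0, 1/2, 0, 1, 1/2]
R3 ← R3 + (1/2)·R2: [0, 0, 0, 0, 0]
The echelon form has 2 nonzero rows, and every pivot lies in the first 4 columns, so rank(T) = rank([T|b]) = 2.
The system is consistent.
rank = 2 < 4 unknowns, so there are infinitely many solutions.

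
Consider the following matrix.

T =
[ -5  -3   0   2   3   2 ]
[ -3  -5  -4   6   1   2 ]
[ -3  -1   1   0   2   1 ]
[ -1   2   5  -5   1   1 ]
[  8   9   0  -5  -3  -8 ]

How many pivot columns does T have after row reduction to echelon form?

3

Row reduce to echelon form.
R2 ← R2 − (3/5)·R1: [0, -16/5, -4, 24/5, -4/5, 4/5]
R3 ← R3 − (3/5)·R1: [0, 4/5, 1, -6/5, 1/5, -1/5]
R4 ← R4 − (1/5)·R1: [0, 13/5, 5, -27/5, 2/5, 3/5]
R5 ← R5 + (8/5)·R1: [0, 21/5, 0, -9/5, 9/5, -24/5]
R3 ← R3 + (1/4)·R2: [0, 0, 0, 0, 0, 0]
R4 ← R4 + (13/16)·R2: [0, 0, 7/4, -3/2, -1/4, 5/4]
R5 ← R5 + (21/16)·R2: [0, 0, -21/4, 9/2, 3/4, -15/4]
Swap R3 ↔ R4
R5 ← R5 + (3)·R3: [0, 0, 0, 0, 0, 0]
Echelon form has 3 nonzero rows, so rank(T) = 3.
Each nonzero row contributes one pivot column: 3 pivot columns.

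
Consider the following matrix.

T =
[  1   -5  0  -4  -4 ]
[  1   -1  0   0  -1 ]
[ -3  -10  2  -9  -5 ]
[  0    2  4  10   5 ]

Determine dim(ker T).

2

Row reduce to echelon form.
R2 ← R2 − R1: [0, 4, 0, 4, 3]
R3 ← R3 + (3)·R1: [0, -25, 2, -21, -17]
R3 ← R3 + (25/4)·R2: [0, 0, 2, 4, 7/4]
R4 ← R4 − (1/2)·R2: [0, 0, 4, 8, 7/2]
R4 ← R4 − (2)·R3: [0, 0, 0, 0, 0]
3 nonzero rows, so rank(T) = 3.
T has 5 columns; by rank–nullity, nullity = 5 − 3 = 2.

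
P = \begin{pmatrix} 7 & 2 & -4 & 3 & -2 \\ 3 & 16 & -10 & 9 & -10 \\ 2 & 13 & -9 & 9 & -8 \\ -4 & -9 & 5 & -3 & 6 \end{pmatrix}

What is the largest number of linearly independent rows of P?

Row reduce to echelon form.
R2 ← R2 − (3/7)·R1: [0, 106/7, -58/7, 54/7, -64/7]
R3 ← R3 − (2/7)·R1: [0, 87/7, -55/7, 57/7, -52/7]
R4 ← R4 + (4/7)·R1: [0, -55/7, 19/7, -9/7, 34/7]
R3 ← R3 − (87/106)·R2: [0, 0, -56/53, 96/53, 4/53]
R4 ← R4 + (55/106)·R2: [0, 0, -84/53, 144/53, 6/53]
R4 ← R4 − (3/2)·R3: [0, 0, 0, 0, 0]
Echelon form has 3 nonzero rows, so rank(P) = 3.
The rank gives the maximum number of linearly independent rows: 3.

3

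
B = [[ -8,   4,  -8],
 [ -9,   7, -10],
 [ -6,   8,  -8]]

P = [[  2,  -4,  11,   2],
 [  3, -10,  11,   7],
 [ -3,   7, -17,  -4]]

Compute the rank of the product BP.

2

First compute BP:
[[ 20, -64,  92,  44],
 [ 33, -104, 148,  71],
 [ 36, -112, 158,  76]]
Now row reduce the product.
R2 ← R2 − (33/20)·R1: [0, 8/5, -19/5, -8/5]
R3 ← R3 − (9/5)·R1: [0, 16/5, -38/5, -16/5]
R3 ← R3 − (2)·R2: [0, 0, 0, 0]
2 nonzero rows, so rank(BP) = 2.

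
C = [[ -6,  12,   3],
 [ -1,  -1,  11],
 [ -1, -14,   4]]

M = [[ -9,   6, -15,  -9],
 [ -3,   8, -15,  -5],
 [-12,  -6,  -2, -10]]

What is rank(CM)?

First compute CM:
[[-18,  42, -96, -36],
 [-120, -80,   8, -96],
 [  3, -142, 217,  39]]
Now row reduce the product.
R2 ← R2 − (20/3)·R1: [0, -360, 648, 144]
R3 ← R3 + (1/6)·R1: [0, -135, 201, 33]
R3 ← R3 − (3/8)·R2: [0, 0, -42, -21]
3 nonzero rows, so rank(CM) = 3.

3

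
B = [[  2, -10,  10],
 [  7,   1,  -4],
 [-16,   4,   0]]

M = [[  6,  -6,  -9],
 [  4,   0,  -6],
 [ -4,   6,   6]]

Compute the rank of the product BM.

First compute BM:
[[-68,  48, 102],
 [ 62, -66, -93],
 [-80,  96, 120]]
Now row reduce the product.
R2 ← R2 + (31/34)·R1: [0, -378/17, 0]
R3 ← R3 − (20/17)·R1: [0, 672/17, 0]
R3 ← R3 + (16/9)·R2: [0, 0, 0]
2 nonzero rows, so rank(BM) = 2.

2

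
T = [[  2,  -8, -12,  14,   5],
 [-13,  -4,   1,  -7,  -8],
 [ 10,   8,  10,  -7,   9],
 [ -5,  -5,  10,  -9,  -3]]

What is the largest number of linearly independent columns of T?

4

Row reduce to echelon form.
R2 ← R2 + (13/2)·R1: [0, -56, -77, 84, 49/2]
R3 ← R3 − (5)·R1: [0, 48, 70, -77, -16]
R4 ← R4 + (5/2)·R1: [0, -25, -20, 26, 19/2]
R3 ← R3 + (6/7)·R2: [0, 0, 4, -5, 5]
R4 ← R4 − (25/56)·R2: [0, 0, 115/8, -23/2, -23/16]
R4 ← R4 − (115/32)·R3: [0, 0, 0, 207/32, -621/32]
Echelon form has 4 nonzero rows, so rank(T) = 4.
The rank gives the maximum number of linearly independent columns: 4.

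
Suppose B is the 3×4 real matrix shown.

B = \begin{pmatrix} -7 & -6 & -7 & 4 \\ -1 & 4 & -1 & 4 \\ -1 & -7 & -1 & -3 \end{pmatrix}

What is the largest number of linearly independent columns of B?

3

Row reduce to echelon form.
R2 ← R2 − (1/7)·R1: [0, 34/7, 0, 24/7]
R3 ← R3 − (1/7)·R1: [0, -43/7, 0, -25/7]
R3 ← R3 + (43/34)·R2: [0, 0, 0, 13/17]
Echelon form has 3 nonzero rows, so rank(B) = 3.
The rank gives the maximum number of linearly independent columns: 3.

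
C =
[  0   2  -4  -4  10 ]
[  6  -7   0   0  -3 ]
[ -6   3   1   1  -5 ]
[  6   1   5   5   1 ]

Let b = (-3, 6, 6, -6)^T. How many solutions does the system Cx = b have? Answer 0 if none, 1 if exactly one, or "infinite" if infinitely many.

Row reduce the augmented matrix [C | b].
Swap R1 ↔ R2
R3 ← R3 + R1: [0, -4, 1, 1, -8, 12]
R4 ← R4 − R1: [0, 8, 5, 5, 4, -12]
R3 ← R3 + (2)·R2: [0, 0, -7, -7, 12, 6]
R4 ← R4 − (4)·R2: [0, 0, 21, 21, -36, 0]
R4 ← R4 + (3)·R3: [0, 0, 0, 0, 0, 18]
The echelon form has 4 nonzero rows; the last pivot sits in the augmented column, so rank(C) = 3 but rank([C|b]) = 4.
Since the ranks differ, the system is inconsistent.
It has no solutions.

0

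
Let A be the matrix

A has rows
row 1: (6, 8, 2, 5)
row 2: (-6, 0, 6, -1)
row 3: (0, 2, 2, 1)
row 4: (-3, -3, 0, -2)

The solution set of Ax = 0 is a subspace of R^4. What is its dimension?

Row reduce to echelon form.
R2 ← R2 + R1: [0, 8, 8, 4]
R4 ← R4 + (1/2)·R1: [0, 1, 1, 1/2]
R3 ← R3 − (1/4)·R2: [0, 0, 0, 0]
R4 ← R4 − (1/8)·R2: [0, 0, 0, 0]
2 nonzero rows, so rank(A) = 2.
A has 4 columns; by rank–nullity, nullity = 4 − 2 = 2.

2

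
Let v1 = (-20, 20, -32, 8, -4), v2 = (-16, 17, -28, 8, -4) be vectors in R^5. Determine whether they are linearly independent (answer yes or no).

yes

Form the matrix with these vectors as rows and row reduce.
R2 ← R2 − (4/5)·R1: [0, 1, -12/5, 8/5, -4/5]
2 nonzero rows, so the 2 vectors span a space of dimension 2.
Since 2 = 2, the vectors are linearly independent.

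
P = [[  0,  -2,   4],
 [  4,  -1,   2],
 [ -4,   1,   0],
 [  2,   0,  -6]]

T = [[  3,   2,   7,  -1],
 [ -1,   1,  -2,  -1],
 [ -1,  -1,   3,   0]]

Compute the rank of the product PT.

First compute PT:
[[ -2,  -6,  16,   2],
 [ 11,   5,  36,  -3],
 [-13,  -7, -30,   3],
 [ 12,  10,  -4,  -2]]
Now row reduce the product.
R2 ← R2 + (11/2)·R1: [0, -28, 124, 8]
R3 ← R3 − (13/2)·R1: [0, 32, -134, -10]
R4 ← R4 + (6)·R1: [0, -26, 92, 10]
R3 ← R3 + (8/7)·R2: [0, 0, 54/7, -6/7]
R4 ← R4 − (13/14)·R2: [0, 0, -162/7, 18/7]
R4 ← R4 + (3)·R3: [0, 0, 0, 0]
3 nonzero rows, so rank(PT) = 3.

3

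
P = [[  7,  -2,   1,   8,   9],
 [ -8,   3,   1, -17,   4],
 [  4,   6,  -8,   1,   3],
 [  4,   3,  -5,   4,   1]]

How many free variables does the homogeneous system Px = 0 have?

Row reduce to echelon form.
R2 ← R2 + (8/7)·R1: [0, 5/7, 15/7, -55/7, 100/7]
R3 ← R3 − (4/7)·R1: [0, 50/7, -60/7, -25/7, -15/7]
R4 ← R4 − (4/7)·R1: [0, 29/7, -39/7, -4/7, -29/7]
R3 ← R3 − (10)·R2: [0, 0, -30, 75, -145]
R4 ← R4 − (29/5)·R2: [0, 0, -18, 45, -87]
R4 ← R4 − (3/5)·R3: [0, 0, 0, 0, 0]
3 nonzero rows, so rank(P) = 3.
P has 5 columns; by rank–nullity, nullity = 5 − 3 = 2.

2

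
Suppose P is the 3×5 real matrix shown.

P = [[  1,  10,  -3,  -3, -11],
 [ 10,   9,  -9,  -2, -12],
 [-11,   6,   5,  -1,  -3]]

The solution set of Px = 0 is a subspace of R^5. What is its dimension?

2

Row reduce to echelon form.
R2 ← R2 − (10)·R1: [0, -91, 21, 28, 98]
R3 ← R3 + (11)·R1: [0, 116, -28, -34, -124]
R3 ← R3 + (116/91)·R2: [0, 0, -16/13, 22/13, 12/13]
3 nonzero rows, so rank(P) = 3.
P has 5 columns; by rank–nullity, nullity = 5 − 3 = 2.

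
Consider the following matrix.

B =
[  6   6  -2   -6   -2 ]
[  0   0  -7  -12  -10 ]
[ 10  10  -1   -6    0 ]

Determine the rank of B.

Row reduce to echelon form.
R3 ← R3 − (5/3)·R1: [0, 0, 7/3, 4, 10/3]
R3 ← R3 + (1/3)·R2: [0, 0, 0, 0, 0]
Echelon form has 2 nonzero rows, so rank(B) = 2.

2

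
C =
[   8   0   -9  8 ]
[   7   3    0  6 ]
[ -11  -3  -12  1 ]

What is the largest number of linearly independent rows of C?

3

Row reduce to echelon form.
R2 ← R2 − (7/8)·R1: [0, 3, 63/8, -1]
R3 ← R3 + (11/8)·R1: [0, -3, -195/8, 12]
R3 ← R3 + R2: [0, 0, -33/2, 11]
Echelon form has 3 nonzero rows, so rank(C) = 3.
The rank gives the maximum number of linearly independent rows: 3.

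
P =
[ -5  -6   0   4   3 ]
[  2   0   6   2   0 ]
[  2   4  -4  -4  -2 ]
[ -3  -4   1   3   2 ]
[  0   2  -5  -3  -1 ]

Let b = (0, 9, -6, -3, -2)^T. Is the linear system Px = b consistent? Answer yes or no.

no

Row reduce the augmented matrix [P | b].
R2 ← R2 + (2/5)·R1: [0, -12/5, 6, 18/5, 6/5, 9]
R3 ← R3 + (2/5)·R1: [0, 8/5, -4, -12/5, -4/5, -6]
R4 ← R4 − (3/5)·R1: [0, -2/5, 1, 3/5, 1/5, -3]
R3 ← R3 + (2/3)·R2: [0, 0, 0, 0, 0, 0]
R4 ← R4 − (1/6)·R2: [0, 0, 0, 0, 0, -9/2]
R5 ← R5 + (5/6)·R2: [0, 0, 0, 0, 0, 11/2]
Swap R3 ↔ R4
R5 ← R5 + (11/9)·R3: [0, 0, 0, 0, 0, 0]
The echelon form has 3 nonzero rows; the last pivot sits in the augmented column, so rank(P) = 2 but rank([P|b]) = 3.
Since the ranks differ, the system is inconsistent.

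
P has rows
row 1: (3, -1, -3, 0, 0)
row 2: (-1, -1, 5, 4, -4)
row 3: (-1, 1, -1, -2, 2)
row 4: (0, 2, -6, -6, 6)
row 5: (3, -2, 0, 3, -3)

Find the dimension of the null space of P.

3

Row reduce to echelon form.
R2 ← R2 + (1/3)·R1: [0, -4/3, 4, 4, -4]
R3 ← R3 + (1/3)·R1: [0, 2/3, -2, -2, 2]
R5 ← R5 − R1: [0, -1, 3, 3, -3]
R3 ← R3 + (1/2)·R2: [0, 0, 0, 0, 0]
R4 ← R4 + (3/2)·R2: [0, 0, 0, 0, 0]
R5 ← R5 − (3/4)·R2: [0, 0, 0, 0, 0]
2 nonzero rows, so rank(P) = 2.
P has 5 columns; by rank–nullity, nullity = 5 − 2 = 3.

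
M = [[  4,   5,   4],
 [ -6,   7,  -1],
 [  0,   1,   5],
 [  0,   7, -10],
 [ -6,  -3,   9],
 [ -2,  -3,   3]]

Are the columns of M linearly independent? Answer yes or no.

yes

Row reduce M to echelon form.
R2 ← R2 + (3/2)·R1: [0, 29/2, 5]
R5 ← R5 + (3/2)·R1: [0, 9/2, 15]
R6 ← R6 + (1/2)·R1: [0, -1/2, 5]
R3 ← R3 − (2/29)·R2: [0, 0, 135/29]
R4 ← R4 − (14/29)·R2: [0, 0, -360/29]
R5 ← R5 − (9/29)·R2: [0, 0, 390/29]
R6 ← R6 + (1/29)·R2: [0, 0, 150/29]
R4 ← R4 + (8/3)·R3: [0, 0, 0]
R5 ← R5 − (26/9)·R3: [0, 0, 0]
R6 ← R6 − (10/9)·R3: [0, 0, 0]
3 pivots among 3 columns.
Every column is a pivot column, so the columns are linearly independent.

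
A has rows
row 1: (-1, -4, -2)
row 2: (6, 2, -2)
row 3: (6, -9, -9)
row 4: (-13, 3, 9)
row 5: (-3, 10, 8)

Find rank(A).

2

Row reduce to echelon form.
R2 ← R2 + (6)·R1: [0, -22, -14]
R3 ← R3 + (6)·R1: [0, -33, -21]
R4 ← R4 − (13)·R1: [0, 55, 35]
R5 ← R5 − (3)·R1: [0, 22, 14]
R3 ← R3 − (3/2)·R2: [0, 0, 0]
R4 ← R4 + (5/2)·R2: [0, 0, 0]
R5 ← R5 + R2: [0, 0, 0]
Echelon form has 2 nonzero rows, so rank(A) = 2.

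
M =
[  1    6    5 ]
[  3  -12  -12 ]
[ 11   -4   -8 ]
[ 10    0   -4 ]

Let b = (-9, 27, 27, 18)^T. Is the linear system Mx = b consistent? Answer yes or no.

Row reduce the augmented matrix [M | b].
R2 ← R2 − (3)·R1: [0, -30, -27, 54]
R3 ← R3 − (11)·R1: [0, -70, -63, 126]
R4 ← R4 − (10)·R1: [0, -60, -54, 108]
R3 ← R3 − (7/3)·R2: [0, 0, 0, 0]
R4 ← R4 − (2)·R2: [0, 0, 0, 0]
The echelon form has 2 nonzero rows, and every pivot lies in the first 3 columns, so rank(M) = rank([M|b]) = 2.
The system is consistent.

yes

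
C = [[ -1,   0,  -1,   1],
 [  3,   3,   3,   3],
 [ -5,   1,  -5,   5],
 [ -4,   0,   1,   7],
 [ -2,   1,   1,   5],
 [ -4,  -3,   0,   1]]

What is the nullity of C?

0

Row reduce to echelon form.
R2 ← R2 + (3)·R1: [0, 3, 0, 6]
R3 ← R3 − (5)·R1: [0, 1, 0, 0]
R4 ← R4 − (4)·R1: [0, 0, 5, 3]
R5 ← R5 − (2)·R1: [0, 1, 3, 3]
R6 ← R6 − (4)·R1: [0, -3, 4, -3]
R3 ← R3 − (1/3)·R2: [0, 0, 0, -2]
R5 ← R5 − (1/3)·R2: [0, 0, 3, 1]
R6 ← R6 + R2: [0, 0, 4, 3]
Swap R3 ↔ R4
R5 ← R5 − (3/5)·R3: [0, 0, 0, -4/5]
R6 ← R6 − (4/5)·R3: [0, 0, 0, 3/5]
R5 ← R5 − (2/5)·R4: [0, 0, 0, 0]
R6 ← R6 + (3/10)·R4: [0, 0, 0, 0]
4 nonzero rows, so rank(C) = 4.
C has 4 columns; by rank–nullity, nullity = 4 − 4 = 0.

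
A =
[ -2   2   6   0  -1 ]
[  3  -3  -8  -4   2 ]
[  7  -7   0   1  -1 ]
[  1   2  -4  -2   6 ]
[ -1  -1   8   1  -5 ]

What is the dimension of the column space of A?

Row reduce to echelon form.
R2 ← R2 + (3/2)·R1: [0, 0, 1, -4, 1/2]
R3 ← R3 + (7/2)·R1: [0, 0, 21, 1, -9/2]
R4 ← R4 + (1/2)·R1: [0, 3, -1, -2, 11/2]
R5 ← R5 − (1/2)·R1: [0, -2, 5, 1, -9/2]
Swap R2 ↔ R4
R5 ← R5 + (2/3)·R2: [0, 0, 13/3, -1/3, -5/6]
R4 ← R4 − (1/21)·R3: [0, 0, 0, -85/21, 5/7]
R5 ← R5 − (13/63)·R3: [0, 0, 0, -34/63, 2/21]
R5 ← R5 − (2/15)·R4: [0, 0, 0, 0, 0]
Echelon form has 4 nonzero rows, so rank(A) = 4.
The column space has dimension equal to the rank: 4.

4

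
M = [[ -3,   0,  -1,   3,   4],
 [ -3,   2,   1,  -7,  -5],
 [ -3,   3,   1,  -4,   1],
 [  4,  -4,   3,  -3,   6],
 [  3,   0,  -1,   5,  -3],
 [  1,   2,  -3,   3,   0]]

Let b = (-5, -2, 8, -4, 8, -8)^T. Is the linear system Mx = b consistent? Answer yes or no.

no

Row reduce the augmented matrix [M | b].
R2 ← R2 − R1: [0, 2, 2, -10, -9, 3]
R3 ← R3 − R1: [0, 3, 2, -7, -3, 13]
R4 ← R4 + (4/3)·R1: [0, -4, 5/3, 1, 34/3, -32/3]
R5 ← R5 + R1: [0, 0, -2, 8, 1, 3]
R6 ← R6 + (1/3)·R1: [0, 2, -10/3, 4, 4/3, -29/3]
R3 ← R3 − (3/2)·R2: [0, 0, -1, 8, 21/2, 17/2]
R4 ← R4 + (2)·R2: [0, 0, 17/3, -19, -20/3, -14/3]
R6 ← R6 − R2: [0, 0, -16/3, 14, 31/3, -38/3]
R4 ← R4 + (17/3)·R3: [0, 0, 0, 79/3, 317/6, 87/2]
R5 ← R5 − (2)·R3: [0, 0, 0, -8, -20, -14]
R6 ← R6 − (16/3)·R3: [0, 0, 0, -86/3, -137/3, -58]
R5 ← R5 + (24/79)·R4: [0, 0, 0, 0, -312/79, -62/79]
R6 ← R6 + (86/79)·R4: [0, 0, 0, 0, 936/79, -841/79]
R6 ← R6 + (3)·R5: [0, 0, 0, 0, 0, -13]
The echelon form has 6 nonzero rows; the last pivot sits in the augmented column, so rank(M) = 5 but rank([M|b]) = 6.
Since the ranks differ, the system is inconsistent.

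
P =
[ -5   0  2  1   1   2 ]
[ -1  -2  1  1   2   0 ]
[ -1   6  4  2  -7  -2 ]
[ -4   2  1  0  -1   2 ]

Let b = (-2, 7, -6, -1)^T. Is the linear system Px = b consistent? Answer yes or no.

no

Row reduce the augmented matrix [P | b].
R2 ← R2 − (1/5)·R1: [0, -2, 3/5, 4/5, 9/5, -2/5, 37/5]
R3 ← R3 − (1/5)·R1: [0, 6, 18/5, 9/5, -36/5, -12/5, -28/5]
R4 ← R4 − (4/5)·R1: [0, 2, -3/5, -4/5, -9/5, 2/5, 3/5]
R3 ← R3 + (3)·R2: [0, 0, 27/5, 21/5, -9/5, -18/5, 83/5]
R4 ← R4 + R2: [0, 0, 0, 0, 0, 0, 8]
The echelon form has 4 nonzero rows; the last pivot sits in the augmented column, so rank(P) = 3 but rank([P|b]) = 4.
Since the ranks differ, the system is inconsistent.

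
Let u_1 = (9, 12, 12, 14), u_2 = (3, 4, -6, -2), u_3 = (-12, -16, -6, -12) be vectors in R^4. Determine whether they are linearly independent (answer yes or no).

Form the matrix with these vectors as rows and row reduce.
R2 ← R2 − (1/3)·R1: [0, 0, -10, -20/3]
R3 ← R3 + (4/3)·R1: [0, 0, 10, 20/3]
R3 ← R3 + R2: [0, 0, 0, 0]
2 nonzero rows, so the 3 vectors span a space of dimension 2.
Since 2 < 3, the vectors are linearly dependent.

no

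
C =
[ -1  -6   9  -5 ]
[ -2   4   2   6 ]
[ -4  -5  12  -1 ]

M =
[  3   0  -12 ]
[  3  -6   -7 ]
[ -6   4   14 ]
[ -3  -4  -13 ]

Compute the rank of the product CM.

First compute CM:
[[-60,  92, 245],
 [-24, -40, -54],
 [-96,  82, 264]]
Now row reduce the product.
R2 ← R2 − (2/5)·R1: [0, -384/5, -152]
R3 ← R3 − (8/5)·R1: [0, -326/5, -128]
R3 ← R3 − (163/192)·R2: [0, 0, 25/24]
3 nonzero rows, so rank(CM) = 3.

3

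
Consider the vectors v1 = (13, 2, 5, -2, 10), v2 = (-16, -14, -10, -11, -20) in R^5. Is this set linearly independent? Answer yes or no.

Form the matrix with these vectors as rows and row reduce.
R2 ← R2 + (16/13)·R1: [0, -150/13, -50/13, -175/13, -100/13]
2 nonzero rows, so the 2 vectors span a space of dimension 2.
Since 2 = 2, the vectors are linearly independent.

yes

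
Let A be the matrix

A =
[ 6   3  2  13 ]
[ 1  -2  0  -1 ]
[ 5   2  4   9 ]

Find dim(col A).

Row reduce to echelon form.
R2 ← R2 − (1/6)·R1: [0, -5/2, -1/3, -19/6]
R3 ← R3 − (5/6)·R1: [0, -1/2, 7/3, -11/6]
R3 ← R3 − (1/5)·R2: [0, 0, 12/5, -6/5]
Echelon form has 3 nonzero rows, so rank(A) = 3.
The column space has dimension equal to the rank: 3.

3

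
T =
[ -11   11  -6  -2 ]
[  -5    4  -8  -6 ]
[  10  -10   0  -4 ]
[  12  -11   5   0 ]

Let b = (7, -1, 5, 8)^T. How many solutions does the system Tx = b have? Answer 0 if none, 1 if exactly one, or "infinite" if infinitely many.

0

Row reduce the augmented matrix [T | b].
R2 ← R2 − (5/11)·R1: [0, -1, -58/11, -56/11, -46/11]
R3 ← R3 + (10/11)·R1: [0, 0, -60/11, -64/11, 125/11]
R4 ← R4 + (12/11)·R1: [0, 1, -17/11, -24/11, 172/11]
R4 ← R4 + R2: [0, 0, -75/11, -80/11, 126/11]
R4 ← R4 − (5/4)·R3: [0, 0, 0, 0, -11/4]
The echelon form has 4 nonzero rows; the last pivot sits in the augmented column, so rank(T) = 3 but rank([T|b]) = 4.
Since the ranks differ, the system is inconsistent.
It has no solutions.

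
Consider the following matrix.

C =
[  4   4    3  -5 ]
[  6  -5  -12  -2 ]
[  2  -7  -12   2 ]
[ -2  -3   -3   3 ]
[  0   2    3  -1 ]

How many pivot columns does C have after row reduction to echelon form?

Row reduce to echelon form.
R2 ← R2 − (3/2)·R1: [0, -11, -33/2, 11/2]
R3 ← R3 − (1/2)·R1: [0, -9, -27/2, 9/2]
R4 ← R4 + (1/2)·R1: [0, -1, -3/2, 1/2]
R3 ← R3 − (9/11)·R2: [0, 0, 0, 0]
R4 ← R4 − (1/11)·R2: [0, 0, 0, 0]
R5 ← R5 + (2/11)·R2: [0, 0, 0, 0]
Echelon form has 2 nonzero rows, so rank(C) = 2.
Each nonzero row contributes one pivot column: 2 pivot columns.

2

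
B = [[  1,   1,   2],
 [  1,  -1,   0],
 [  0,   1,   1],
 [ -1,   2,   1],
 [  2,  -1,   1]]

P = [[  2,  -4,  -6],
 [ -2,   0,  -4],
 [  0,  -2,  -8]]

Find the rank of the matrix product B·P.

First compute BP:
[[  0,  -8, -26],
 [  4,  -4,  -2],
 [ -2,  -2, -12],
 [ -6,   2, -10],
 [  6, -10, -16]]
Now row reduce the product.
Swap R1 ↔ R2
R3 ← R3 + (1/2)·R1: [0, -4, -13]
R4 ← R4 + (3/2)·R1: [0, -4, -13]
R5 ← R5 − (3/2)·R1: [0, -4, -13]
R3 ← R3 − (1/2)·R2: [0, 0, 0]
R4 ← R4 − (1/2)·R2: [0, 0, 0]
R5 ← R5 − (1/2)·R2: [0, 0, 0]
2 nonzero rows, so rank(BP) = 2.

2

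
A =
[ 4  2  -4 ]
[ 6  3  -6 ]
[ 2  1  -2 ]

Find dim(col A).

1

Row reduce to echelon form.
R2 ← R2 − (3/2)·R1: [0, 0, 0]
R3 ← R3 − (1/2)·R1: [0, 0, 0]
Echelon form has 1 nonzero row, so rank(A) = 1.
The column space has dimension equal to the rank: 1.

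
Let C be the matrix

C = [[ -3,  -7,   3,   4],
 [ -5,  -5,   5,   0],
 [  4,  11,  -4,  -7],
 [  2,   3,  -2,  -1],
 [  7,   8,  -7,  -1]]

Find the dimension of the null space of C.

2

Row reduce to echelon form.
R2 ← R2 − (5/3)·R1: [0, 20/3, 0, -20/3]
R3 ← R3 + (4/3)·R1: [0, 5/3, 0, -5/3]
R4 ← R4 + (2/3)·R1: [0, -5/3, 0, 5/3]
R5 ← R5 + (7/3)·R1: [0, -25/3, 0, 25/3]
R3 ← R3 − (1/4)·R2: [0, 0, 0, 0]
R4 ← R4 + (1/4)·R2: [0, 0, 0, 0]
R5 ← R5 + (5/4)·R2: [0, 0, 0, 0]
2 nonzero rows, so rank(C) = 2.
C has 4 columns; by rank–nullity, nullity = 4 − 2 = 2.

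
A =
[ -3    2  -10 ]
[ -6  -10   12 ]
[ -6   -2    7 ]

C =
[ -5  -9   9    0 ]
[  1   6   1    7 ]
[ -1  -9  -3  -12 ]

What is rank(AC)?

2

First compute AC:
[[ 27, 129,   5, 134],
 [  8, -114, -100, -214],
 [ 21, -21, -77, -98]]
Now row reduce the product.
R2 ← R2 − (8/27)·R1: [0, -1370/9, -2740/27, -6850/27]
R3 ← R3 − (7/9)·R1: [0, -364/3, -728/9, -1820/9]
R3 ← R3 − (546/685)·R2: [0, 0, 0, 0]
2 nonzero rows, so rank(AC) = 2.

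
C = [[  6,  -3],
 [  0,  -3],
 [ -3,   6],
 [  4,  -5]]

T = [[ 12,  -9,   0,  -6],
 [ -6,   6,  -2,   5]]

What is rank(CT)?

First compute CT:
[[ 90, -72,   6, -51],
 [ 18, -18,   6, -15],
 [-72,  63, -12,  48],
 [ 78, -66,  10, -49]]
Now row reduce the product.
R2 ← R2 − (1/5)·R1: [0, -18/5, 24/5, -24/5]
R3 ← R3 + (4/5)·R1: [0, 27/5, -36/5, 36/5]
R4 ← R4 − (13/15)·R1: [0, -18/5, 24/5, -24/5]
R3 ← R3 + (3/2)·R2: [0, 0, 0, 0]
R4 ← R4 − R2: [0, 0, 0, 0]
2 nonzero rows, so rank(CT) = 2.

2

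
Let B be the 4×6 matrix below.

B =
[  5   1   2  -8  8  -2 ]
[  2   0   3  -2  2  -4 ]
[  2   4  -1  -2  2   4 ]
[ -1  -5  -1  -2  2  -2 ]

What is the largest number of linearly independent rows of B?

3

Row reduce to echelon form.
R2 ← R2 − (2/5)·R1: [0, -2/5, 11/5, 6/5, -6/5, -16/5]
R3 ← R3 − (2/5)·R1: [0, 18/5, -9/5, 6/5, -6/5, 24/5]
R4 ← R4 + (1/5)·R1: [0, -24/5, -3/5, -18/5, 18/5, -12/5]
R3 ← R3 + (9)·R2: [0, 0, 18, 12, -12, -24]
R4 ← R4 − (12)·R2: [0, 0, -27, -18, 18, 36]
R4 ← R4 + (3/2)·R3: [0, 0, 0, 0, 0, 0]
Echelon form has 3 nonzero rows, so rank(B) = 3.
The rank gives the maximum number of linearly independent rows: 3.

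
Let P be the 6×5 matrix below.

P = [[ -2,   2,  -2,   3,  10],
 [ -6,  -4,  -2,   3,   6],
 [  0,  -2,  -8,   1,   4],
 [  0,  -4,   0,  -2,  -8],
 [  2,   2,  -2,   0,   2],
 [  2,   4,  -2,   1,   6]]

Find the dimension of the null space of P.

2

Row reduce to echelon form.
R2 ← R2 − (3)·R1: [0, -10, 4, -6, -24]
R5 ← R5 + R1: [0, 4, -4, 3, 12]
R6 ← R6 + R1: [0, 6, -4, 4, 16]
R3 ← R3 − (1/5)·R2: [0, 0, -44/5, 11/5, 44/5]
R4 ← R4 − (2/5)·R2: [0, 0, -8/5, 2/5, 8/5]
R5 ← R5 + (2/5)·R2: [0, 0, -12/5, 3/5, 12/5]
R6 ← R6 + (3/5)·R2: [0, 0, -8/5, 2/5, 8/5]
R4 ← R4 − (2/11)·R3: [0, 0, 0, 0, 0]
R5 ← R5 − (3/11)·R3: [0, 0, 0, 0, 0]
R6 ← R6 − (2/11)·R3: [0, 0, 0, 0, 0]
3 nonzero rows, so rank(P) = 3.
P has 5 columns; by rank–nullity, nullity = 5 − 3 = 2.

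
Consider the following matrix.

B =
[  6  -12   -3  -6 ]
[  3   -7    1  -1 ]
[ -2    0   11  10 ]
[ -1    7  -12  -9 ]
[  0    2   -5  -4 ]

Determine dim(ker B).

2

Row reduce to echelon form.
R2 ← R2 − (1/2)·R1: [0, -1, 5/2, 2]
R3 ← R3 + (1/3)·R1: [0, -4, 10, 8]
R4 ← R4 + (1/6)·R1: [0, 5, -25/2, -10]
R3 ← R3 − (4)·R2: [0, 0, 0, 0]
R4 ← R4 + (5)·R2: [0, 0, 0, 0]
R5 ← R5 + (2)·R2: [0, 0, 0, 0]
2 nonzero rows, so rank(B) = 2.
B has 4 columns; by rank–nullity, nullity = 4 − 2 = 2.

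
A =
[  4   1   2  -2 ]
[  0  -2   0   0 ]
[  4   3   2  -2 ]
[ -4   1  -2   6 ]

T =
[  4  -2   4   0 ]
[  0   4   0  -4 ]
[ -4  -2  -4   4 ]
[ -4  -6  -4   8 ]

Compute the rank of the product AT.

First compute AT:
[[ 16,   4,  16, -12],
 [  0,  -8,   0,   8],
 [ 16,  12,  16, -20],
 [-32, -20, -32,  36]]
Now row reduce the product.
R3 ← R3 − R1: [0, 8, 0, -8]
R4 ← R4 + (2)·R1: [0, -12, 0, 12]
R3 ← R3 + R2: [0, 0, 0, 0]
R4 ← R4 − (3/2)·R2: [0, 0, 0, 0]
2 nonzero rows, so rank(AT) = 2.

2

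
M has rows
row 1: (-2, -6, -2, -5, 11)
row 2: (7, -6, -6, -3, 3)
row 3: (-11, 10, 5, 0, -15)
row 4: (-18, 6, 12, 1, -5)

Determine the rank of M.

Row reduce to echelon form.
R2 ← R2 + (7/2)·R1: [0, -27, -13, -41/2, 83/2]
R3 ← R3 − (11/2)·R1: [0, 43, 16, 55/2, -151/2]
R4 ← R4 − (9)·R1: [0, 60, 30, 46, -104]
R3 ← R3 + (43/27)·R2: [0, 0, -127/27, -139/27, -254/27]
R4 ← R4 + (20/9)·R2: [0, 0, 10/9, 4/9, -106/9]
R4 ← R4 + (30/127)·R3: [0, 0, 0, -98/127, -14]
Echelon form has 4 nonzero rows, so rank(M) = 4.

4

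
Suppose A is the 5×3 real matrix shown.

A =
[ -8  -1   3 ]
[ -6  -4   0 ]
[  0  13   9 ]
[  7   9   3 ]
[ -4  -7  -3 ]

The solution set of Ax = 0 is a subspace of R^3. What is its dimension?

1

Row reduce to echelon form.
R2 ← R2 − (3/4)·R1: [0, -13/4, -9/4]
R4 ← R4 + (7/8)·R1: [0, 65/8, 45/8]
R5 ← R5 − (1/2)·R1: [0, -13/2, -9/2]
R3 ← R3 + (4)·R2: [0, 0, 0]
R4 ← R4 + (5/2)·R2: [0, 0, 0]
R5 ← R5 − (2)·R2: [0, 0, 0]
2 nonzero rows, so rank(A) = 2.
A has 3 columns; by rank–nullity, nullity = 3 − 2 = 1.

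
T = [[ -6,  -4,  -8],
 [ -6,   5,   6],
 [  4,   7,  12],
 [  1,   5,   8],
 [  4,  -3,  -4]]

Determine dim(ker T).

Row reduce to echelon form.
R2 ← R2 − R1: [0, 9, 14]
R3 ← R3 + (2/3)·R1: [0, 13/3, 20/3]
R4 ← R4 + (1/6)·R1: [0, 13/3, 20/3]
R5 ← R5 + (2/3)·R1: [0, -17/3, -28/3]
R3 ← R3 − (13/27)·R2: [0, 0, -2/27]
R4 ← R4 − (13/27)·R2: [0, 0, -2/27]
R5 ← R5 + (17/27)·R2: [0, 0, -14/27]
R4 ← R4 − R3: [0, 0, 0]
R5 ← R5 − (7)·R3: [0, 0, 0]
3 nonzero rows, so rank(T) = 3.
T has 3 columns; by rank–nullity, nullity = 3 − 3 = 0.

0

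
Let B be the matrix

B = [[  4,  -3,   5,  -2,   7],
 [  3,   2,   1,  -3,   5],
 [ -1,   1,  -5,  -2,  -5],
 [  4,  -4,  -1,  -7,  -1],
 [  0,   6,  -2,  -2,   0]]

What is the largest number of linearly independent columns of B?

Row reduce to echelon form.
R2 ← R2 − (3/4)·R1: [0, 17/4, -11/4, -3/2, -1/4]
R3 ← R3 + (1/4)·R1: [0, 1/4, -15/4, -5/2, -13/4]
R4 ← R4 − R1: [0, -1, -6, -5, -8]
R3 ← R3 − (1/17)·R2: [0, 0, -61/17, -41/17, -55/17]
R4 ← R4 + (4/17)·R2: [0, 0, -113/17, -91/17, -137/17]
R5 ← R5 − (24/17)·R2: [0, 0, 32/17, 2/17, 6/17]
R4 ← R4 − (113/61)·R3: [0, 0, 0, -54/61, -126/61]
R5 ← R5 + (32/61)·R3: [0, 0, 0, -70/61, -82/61]
R5 ← R5 − (35/27)·R4: [0, 0, 0, 0, 4/3]
Echelon form has 5 nonzero rows, so rank(B) = 5.
The rank gives the maximum number of linearly independent columns: 5.

5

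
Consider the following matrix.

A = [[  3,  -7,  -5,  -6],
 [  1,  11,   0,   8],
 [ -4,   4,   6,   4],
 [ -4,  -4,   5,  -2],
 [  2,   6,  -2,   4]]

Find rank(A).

Row reduce to echelon form.
R2 ← R2 − (1/3)·R1: [0, 40/3, 5/3, 10]
R3 ← R3 + (4/3)·R1: [0, -16/3, -2/3, -4]
R4 ← R4 + (4/3)·R1: [0, -40/3, -5/3, -10]
R5 ← R5 − (2/3)·R1: [0, 32/3, 4/3, 8]
R3 ← R3 + (2/5)·R2: [0, 0, 0, 0]
R4 ← R4 + R2: [0, 0, 0, 0]
R5 ← R5 − (4/5)·R2: [0, 0, 0, 0]
Echelon form has 2 nonzero rows, so rank(A) = 2.

2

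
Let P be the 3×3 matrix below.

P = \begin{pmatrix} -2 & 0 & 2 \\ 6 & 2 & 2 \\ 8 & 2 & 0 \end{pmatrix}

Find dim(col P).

2

Row reduce to echelon form.
R2 ← R2 + (3)·R1: [0, 2, 8]
R3 ← R3 + (4)·R1: [0, 2, 8]
R3 ← R3 − R2: [0, 0, 0]
Echelon form has 2 nonzero rows, so rank(P) = 2.
The column space has dimension equal to the rank: 2.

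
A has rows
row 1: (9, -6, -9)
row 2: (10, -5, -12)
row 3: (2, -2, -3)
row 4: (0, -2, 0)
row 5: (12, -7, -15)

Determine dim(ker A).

0

Row reduce to echelon form.
R2 ← R2 − (10/9)·R1: [0, 5/3, -2]
R3 ← R3 − (2/9)·R1: [0, -2/3, -1]
R5 ← R5 − (4/3)·R1: [0, 1, -3]
R3 ← R3 + (2/5)·R2: [0, 0, -9/5]
R4 ← R4 + (6/5)·R2: [0, 0, -12/5]
R5 ← R5 − (3/5)·R2: [0, 0, -9/5]
R4 ← R4 − (4/3)·R3: [0, 0, 0]
R5 ← R5 − R3: [0, 0, 0]
3 nonzero rows, so rank(A) = 3.
A has 3 columns; by rank–nullity, nullity = 3 − 3 = 0.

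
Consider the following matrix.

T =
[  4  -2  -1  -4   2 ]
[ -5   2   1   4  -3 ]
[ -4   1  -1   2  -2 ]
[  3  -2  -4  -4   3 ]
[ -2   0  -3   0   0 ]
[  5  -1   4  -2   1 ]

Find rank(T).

Row reduce to echelon form.
R2 ← R2 + (5/4)·R1: [0, -1/2, -1/4, -1, -1/2]
R3 ← R3 + R1: [0, -1, -2, -2, 0]
R4 ← R4 − (3/4)·R1: [0, -1/2, -13/4, -1, 3/2]
R5 ← R5 + (1/2)·R1: [0, -1, -7/2, -2, 1]
R6 ← R6 − (5/4)·R1: [0, 3/2, 21/4, 3, -3/2]
R3 ← R3 − (2)·R2: [0, 0, -3/2, 0, 1]
R4 ← R4 − R2: [0, 0, -3, 0, 2]
R5 ← R5 − (2)·R2: [0, 0, -3, 0, 2]
R6 ← R6 + (3)·R2: [0, 0, 9/2, 0, -3]
R4 ← R4 − (2)·R3: [0, 0, 0, 0, 0]
R5 ← R5 − (2)·R3: [0, 0, 0, 0, 0]
R6 ← R6 + (3)·R3: [0, 0, 0, 0, 0]
Echelon form has 3 nonzero rows, so rank(T) = 3.

3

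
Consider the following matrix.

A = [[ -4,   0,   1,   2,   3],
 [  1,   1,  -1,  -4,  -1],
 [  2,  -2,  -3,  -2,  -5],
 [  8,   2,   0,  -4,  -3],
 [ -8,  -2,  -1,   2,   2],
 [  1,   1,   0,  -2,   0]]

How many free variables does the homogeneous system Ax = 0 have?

Row reduce to echelon form.
R2 ← R2 + (1/4)·R1: [0, 1, -3/4, -7/2, -1/4]
R3 ← R3 + (1/2)·R1: [0, -2, -5/2, -1, -7/2]
R4 ← R4 + (2)·R1: [0, 2, 2, 0, 3]
R5 ← R5 − (2)·R1: [0, -2, -3, -2, -4]
R6 ← R6 + (1/4)·R1: [0, 1, 1/4, -3/2, 3/4]
R3 ← R3 + (2)·R2: [0, 0, -4, -8, -4]
R4 ← R4 − (2)·R2: [0, 0, 7/2, 7, 7/2]
R5 ← R5 + (2)·R2: [0, 0, -9/2, -9, -9/2]
R6 ← R6 − R2: [0, 0, 1, 2, 1]
R4 ← R4 + (7/8)·R3: [0, 0, 0, 0, 0]
R5 ← R5 − (9/8)·R3: [0, 0, 0, 0, 0]
R6 ← R6 + (1/4)·R3: [0, 0, 0, 0, 0]
3 nonzero rows, so rank(A) = 3.
A has 5 columns; by rank–nullity, nullity = 5 − 3 = 2.

2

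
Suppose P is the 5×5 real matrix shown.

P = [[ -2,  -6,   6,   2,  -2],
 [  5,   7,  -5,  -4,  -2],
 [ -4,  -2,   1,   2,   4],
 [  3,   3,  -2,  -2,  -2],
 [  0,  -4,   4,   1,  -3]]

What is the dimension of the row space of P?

3

Row reduce to echelon form.
R2 ← R2 + (5/2)·R1: [0, -8, 10, 1, -7]
R3 ← R3 − (2)·R1: [0, 10, -11, -2, 8]
R4 ← R4 + (3/2)·R1: [0, -6, 7, 1, -5]
R3 ← R3 + (5/4)·R2: [0, 0, 3/2, -3/4, -3/4]
R4 ← R4 − (3/4)·R2: [0, 0, -1/2, 1/4, 1/4]
R5 ← R5 − (1/2)·R2: [0, 0, -1, 1/2, 1/2]
R4 ← R4 + (1/3)·R3: [0, 0, 0, 0, 0]
R5 ← R5 + (2/3)·R3: [0, 0, 0, 0, 0]
Echelon form has 3 nonzero rows, so rank(P) = 3.
The row space has dimension equal to the rank: 3.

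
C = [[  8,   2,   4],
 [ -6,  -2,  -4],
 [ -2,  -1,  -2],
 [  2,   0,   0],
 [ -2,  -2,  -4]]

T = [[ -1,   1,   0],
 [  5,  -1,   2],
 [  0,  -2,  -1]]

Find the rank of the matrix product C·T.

1

First compute CT:
[[  2,  -2,   0],
 [ -4,   4,   0],
 [ -3,   3,   0],
 [ -2,   2,   0],
 [ -8,   8,   0]]
Now row reduce the product.
R2 ← R2 + (2)·R1: [0, 0, 0]
R3 ← R3 + (3/2)·R1: [0, 0, 0]
R4 ← R4 + R1: [0, 0, 0]
R5 ← R5 + (4)·R1: [0, 0, 0]
1 nonzero row, so rank(CT) = 1.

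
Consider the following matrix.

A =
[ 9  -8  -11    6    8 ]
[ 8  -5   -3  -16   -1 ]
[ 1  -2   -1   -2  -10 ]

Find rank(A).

Row reduce to echelon form.
R2 ← R2 − (8/9)·R1: [0, 19/9, 61/9, -64/3, -73/9]
R3 ← R3 − (1/9)·R1: [0, -10/9, 2/9, -8/3, -98/9]
R3 ← R3 + (10/19)·R2: [0, 0, 72/19, -264/19, -288/19]
Echelon form has 3 nonzero rows, so rank(A) = 3.

3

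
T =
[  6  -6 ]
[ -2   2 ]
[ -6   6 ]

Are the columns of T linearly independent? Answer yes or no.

Row reduce T to echelon form.
R2 ← R2 + (1/3)·R1: [0, 0]
R3 ← R3 + R1: [0, 0]
1 pivot among 2 columns.
Only 1 < 2 pivot columns, so the columns are linearly dependent.

no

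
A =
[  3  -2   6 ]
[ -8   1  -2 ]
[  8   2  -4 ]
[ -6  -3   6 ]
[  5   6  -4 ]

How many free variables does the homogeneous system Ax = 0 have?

0

Row reduce to echelon form.
R2 ← R2 + (8/3)·R1: [0, -13/3, 14]
R3 ← R3 − (8/3)·R1: [0, 22/3, -20]
R4 ← R4 + (2)·R1: [0, -7, 18]
R5 ← R5 − (5/3)·R1: [0, 28/3, -14]
R3 ← R3 + (22/13)·R2: [0, 0, 48/13]
R4 ← R4 − (21/13)·R2: [0, 0, -60/13]
R5 ← R5 + (28/13)·R2: [0, 0, 210/13]
R4 ← R4 + (5/4)·R3: [0, 0, 0]
R5 ← R5 − (35/8)·R3: [0, 0, 0]
3 nonzero rows, so rank(A) = 3.
A has 3 columns; by rank–nullity, nullity = 3 − 3 = 0.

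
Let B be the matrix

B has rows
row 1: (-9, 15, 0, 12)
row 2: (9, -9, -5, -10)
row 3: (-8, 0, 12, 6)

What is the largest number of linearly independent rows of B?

3

Row reduce to echelon form.
R2 ← R2 + R1: [0, 6, -5, 2]
R3 ← R3 − (8/9)·R1: [0, -40/3, 12, -14/3]
R3 ← R3 + (20/9)·R2: [0, 0, 8/9, -2/9]
Echelon form has 3 nonzero rows, so rank(B) = 3.
The rank gives the maximum number of linearly independent rows: 3.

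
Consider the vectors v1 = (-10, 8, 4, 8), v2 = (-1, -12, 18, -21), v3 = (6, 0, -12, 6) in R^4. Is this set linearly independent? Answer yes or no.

yes

Form the matrix with these vectors as rows and row reduce.
R2 ← R2 − (1/10)·R1: [0, -64/5, 88/5, -109/5]
R3 ← R3 + (3/5)·R1: [0, 24/5, -48/5, 54/5]
R3 ← R3 + (3/8)·R2: [0, 0, -3, 21/8]
3 nonzero rows, so the 3 vectors span a space of dimension 3.
Since 3 = 3, the vectors are linearly independent.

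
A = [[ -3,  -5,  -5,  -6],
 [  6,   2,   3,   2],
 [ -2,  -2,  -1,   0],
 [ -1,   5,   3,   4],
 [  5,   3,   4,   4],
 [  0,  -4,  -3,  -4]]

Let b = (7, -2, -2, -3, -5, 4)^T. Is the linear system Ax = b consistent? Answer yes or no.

yes

Row reduce the augmented matrix [A | b].
R2 ← R2 + (2)·R1: [0, -8, -7, -10, 12]
R3 ← R3 − (2/3)·R1: [0, 4/3, 7/3, 4, -20/3]
R4 ← R4 − (1/3)·R1: [0, 20/3, 14/3, 6, -16/3]
R5 ← R5 + (5/3)·R1: [0, -16/3, -13/3, -6, 20/3]
R3 ← R3 + (1/6)·R2: [0, 0, 7/6, 7/3, -14/3]
R4 ← R4 + (5/6)·R2: [0, 0, -7/6, -7/3, 14/3]
R5 ← R5 − (2/3)·R2: [0, 0, 1/3, 2/3, -4/3]
R6 ← R6 − (1/2)·R2: [0, 0, 1/2, 1, -2]
R4 ← R4 + R3: [0, 0, 0, 0, 0]
R5 ← R5 − (2/7)·R3: [0, 0, 0, 0, 0]
R6 ← R6 − (3/7)·R3: [0, 0, 0, 0, 0]
The echelon form has 3 nonzero rows, and every pivot lies in the first 4 columns, so rank(A) = rank([A|b]) = 3.
The system is consistent.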